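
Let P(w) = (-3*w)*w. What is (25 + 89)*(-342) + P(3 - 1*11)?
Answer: -39180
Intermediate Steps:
P(w) = -3*w²
(25 + 89)*(-342) + P(3 - 1*11) = (25 + 89)*(-342) - 3*(3 - 1*11)² = 114*(-342) - 3*(3 - 11)² = -38988 - 3*(-8)² = -38988 - 3*64 = -38988 - 192 = -39180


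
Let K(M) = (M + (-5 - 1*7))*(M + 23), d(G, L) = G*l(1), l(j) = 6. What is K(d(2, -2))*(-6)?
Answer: 0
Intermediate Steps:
d(G, L) = 6*G (d(G, L) = G*6 = 6*G)
K(M) = (-12 + M)*(23 + M) (K(M) = (M + (-5 - 7))*(23 + M) = (M - 12)*(23 + M) = (-12 + M)*(23 + M))
K(d(2, -2))*(-6) = (-276 + (6*2)² + 11*(6*2))*(-6) = (-276 + 12² + 11*12)*(-6) = (-276 + 144 + 132)*(-6) = 0*(-6) = 0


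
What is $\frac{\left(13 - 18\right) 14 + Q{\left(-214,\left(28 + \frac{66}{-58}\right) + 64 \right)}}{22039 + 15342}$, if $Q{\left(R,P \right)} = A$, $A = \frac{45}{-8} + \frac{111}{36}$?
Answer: $- \frac{1741}{897144} \approx -0.0019406$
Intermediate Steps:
$A = - \frac{61}{24}$ ($A = 45 \left(- \frac{1}{8}\right) + 111 \cdot \frac{1}{36} = - \frac{45}{8} + \frac{37}{12} = - \frac{61}{24} \approx -2.5417$)
$Q{\left(R,P \right)} = - \frac{61}{24}$
$\frac{\left(13 - 18\right) 14 + Q{\left(-214,\left(28 + \frac{66}{-58}\right) + 64 \right)}}{22039 + 15342} = \frac{\left(13 - 18\right) 14 - \frac{61}{24}}{22039 + 15342} = \frac{\left(-5\right) 14 - \frac{61}{24}}{37381} = \left(-70 - \frac{61}{24}\right) \frac{1}{37381} = \left(- \frac{1741}{24}\right) \frac{1}{37381} = - \frac{1741}{897144}$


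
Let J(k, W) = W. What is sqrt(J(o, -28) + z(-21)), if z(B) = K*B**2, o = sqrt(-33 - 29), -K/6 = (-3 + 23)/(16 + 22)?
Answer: 4*I*sqrt(32053)/19 ≈ 37.691*I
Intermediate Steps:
K = -60/19 (K = -6*(-3 + 23)/(16 + 22) = -120/38 = -6*10/19 = -60/19 ≈ -3.1579)
o = I*sqrt(62) (o = sqrt(-62) = I*sqrt(62) ≈ 7.874*I)
z(B) = -60*B**2/19
sqrt(J(o, -28) + z(-21)) = sqrt(-28 - 60/19*(-21)**2) = sqrt(-28 - 60/19*441) = sqrt(-28 - 26460/19) = sqrt(-26992/19) = 4*I*sqrt(32053)/19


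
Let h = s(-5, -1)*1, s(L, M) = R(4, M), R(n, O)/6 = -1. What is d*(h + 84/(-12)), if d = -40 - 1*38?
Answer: 1014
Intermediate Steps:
R(n, O) = -6 (R(n, O) = 6*(-1) = -6)
s(L, M) = -6
h = -6 (h = -6*1 = -6)
d = -78 (d = -40 - 38 = -78)
d*(h + 84/(-12)) = -78*(-6 + 84/(-12)) = -78*(-6 + 84*(-1/12)) = -78*(-6 - 7) = -78*(-13) = 1014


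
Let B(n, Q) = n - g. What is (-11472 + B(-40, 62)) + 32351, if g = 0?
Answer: 20839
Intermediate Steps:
B(n, Q) = n (B(n, Q) = n - 1*0 = n + 0 = n)
(-11472 + B(-40, 62)) + 32351 = (-11472 - 40) + 32351 = -11512 + 32351 = 20839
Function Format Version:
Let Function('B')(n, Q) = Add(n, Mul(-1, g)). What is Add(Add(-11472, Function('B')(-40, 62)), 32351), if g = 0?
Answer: 20839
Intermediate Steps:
Function('B')(n, Q) = n (Function('B')(n, Q) = Add(n, Mul(-1, 0)) = Add(n, 0) = n)
Add(Add(-11472, Function('B')(-40, 62)), 32351) = Add(Add(-11472, -40), 32351) = Add(-11512, 32351) = 20839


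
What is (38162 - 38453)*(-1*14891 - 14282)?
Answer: 8489343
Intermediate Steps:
(38162 - 38453)*(-1*14891 - 14282) = -291*(-14891 - 14282) = -291*(-29173) = 8489343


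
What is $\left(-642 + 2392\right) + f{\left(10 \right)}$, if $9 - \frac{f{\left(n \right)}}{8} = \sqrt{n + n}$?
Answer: $1822 - 16 \sqrt{5} \approx 1786.2$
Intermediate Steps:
$f{\left(n \right)} = 72 - 8 \sqrt{2} \sqrt{n}$ ($f{\left(n \right)} = 72 - 8 \sqrt{n + n} = 72 - 8 \sqrt{2 n} = 72 - 8 \sqrt{2} \sqrt{n}$)
$\left(-642 + 2392\right) + f{\left(10 \right)} = \left(-642 + 2392\right) + \left(72 - 8 \sqrt{2} \sqrt{10}\right) = 1750 + \left(72 - 16 \sqrt{5}\right) = 1822 - 16 \sqrt{5}$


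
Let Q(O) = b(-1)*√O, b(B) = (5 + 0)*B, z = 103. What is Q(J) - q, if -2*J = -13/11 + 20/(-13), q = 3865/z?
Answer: -3865/103 - 5*√111254/286 ≈ -43.356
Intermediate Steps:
b(B) = 5*B
q = 3865/103 ≈ 37.524
J = 389/286 (J = -(-13/11 + 20/(-13))/2 = -(-13*1/11 + 20*(-1/13))/2 = -(-13/11 - 20/13)/2 = -½*(-389/143) = 389/286 ≈ 1.3601)
Q(O) = -5*√O (Q(O) = (5*(-1))*√O = -5*√O)
Q(J) - q = -5*√111254/286 - 1*3865/103 = -5*√111254/286 - 3865/103 = -3865/103 - 5*√111254/286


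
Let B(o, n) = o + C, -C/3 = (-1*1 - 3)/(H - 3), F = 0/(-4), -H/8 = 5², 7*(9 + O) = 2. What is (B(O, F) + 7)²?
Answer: 129600/41209 ≈ 3.1449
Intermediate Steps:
O = -61/7 (O = -9 + (⅐)*2 = -9 + 2/7 = -61/7 ≈ -8.7143)
H = -200 (H = -8*5² = -8*25 = -200)
F = 0 (F = 0*(-¼) = 0)
C = -12/203 (C = -3*(-1*1 - 3)/(-200 - 3) = -3*(-1 - 3)/(-203) = -(-12)*(-1)/203 = -3*4/203 = -12/203 ≈ -0.059113)
B(o, n) = -12/203 + o (B(o, n) = o - 12/203 = -12/203 + o)
(B(O, F) + 7)² = ((-12/203 - 61/7) + 7)² = (-1781/203 + 7)² = (-360/203)² = 129600/41209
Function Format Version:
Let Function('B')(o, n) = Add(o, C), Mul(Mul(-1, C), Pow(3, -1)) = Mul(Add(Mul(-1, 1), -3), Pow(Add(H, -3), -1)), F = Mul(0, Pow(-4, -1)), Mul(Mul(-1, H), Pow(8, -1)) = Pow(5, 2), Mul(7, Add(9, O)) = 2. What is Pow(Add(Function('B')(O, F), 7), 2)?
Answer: Rational(129600, 41209) ≈ 3.1449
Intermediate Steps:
O = Rational(-61, 7) (O = Add(-9, Mul(Rational(1, 7), 2)) = Add(-9, Rational(2, 7)) = Rational(-61, 7) ≈ -8.7143)
H = -200 (H = Mul(-8, Pow(5, 2)) = Mul(-8, 25) = -200)
F = 0 (F = Mul(0, Rational(-1, 4)) = 0)
C = Rational(-12, 203) (C = Mul(-3, Mul(Add(Mul(-1, 1), -3), Pow(Add(-200, -3), -1))) = Mul(-3, Mul(Add(-1, -3), Pow(-203, -1))) = Mul(-3, Mul(-4, Rational(-1, 203))) = Mul(-3, Rational(4, 203)) = Rational(-12, 203) ≈ -0.059113)
Function('B')(o, n) = Add(Rational(-12, 203), o) (Function('B')(o, n) = Add(o, Rational(-12, 203)) = Add(Rational(-12, 203), o))
Pow(Add(Function('B')(O, F), 7), 2) = Pow(Add(Add(Rational(-12, 203), Rational(-61, 7)), 7), 2) = Pow(Add(Rational(-1781, 203), 7), 2) = Pow(Rational(-360, 203), 2) = Rational(129600, 41209)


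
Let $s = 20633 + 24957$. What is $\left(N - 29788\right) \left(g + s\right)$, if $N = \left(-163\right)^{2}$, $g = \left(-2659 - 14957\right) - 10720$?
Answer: $-55540626$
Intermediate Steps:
$g = -28336$ ($g = -17616 - 10720 = -28336$)
$N = 26569$
$s = 45590$
$\left(N - 29788\right) \left(g + s\right) = \left(26569 - 29788\right) \left(-28336 + 45590\right) = \left(-3219\right) 17254 = -55540626$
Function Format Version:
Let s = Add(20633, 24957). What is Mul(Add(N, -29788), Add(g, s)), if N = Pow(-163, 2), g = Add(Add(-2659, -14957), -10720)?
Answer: -55540626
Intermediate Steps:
g = -28336 (g = Add(-17616, -10720) = -28336)
N = 26569
s = 45590
Mul(Add(N, -29788), Add(g, s)) = Mul(Add(26569, -29788), Add(-28336, 45590)) = Mul(-3219, 17254) = -55540626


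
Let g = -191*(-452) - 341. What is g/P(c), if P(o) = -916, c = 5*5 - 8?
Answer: -85991/916 ≈ -93.877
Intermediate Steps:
c = 17 (c = 25 - 8 = 17)
g = 85991 (g = 86332 - 341 = 85991)
g/P(c) = 85991/(-916) = 85991*(-1/916) = -85991/916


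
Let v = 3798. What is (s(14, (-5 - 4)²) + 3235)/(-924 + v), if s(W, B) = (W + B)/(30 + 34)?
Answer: 69045/61312 ≈ 1.1261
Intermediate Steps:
s(W, B) = B/64 + W/64 (s(W, B) = (B + W)/64 = (B + W)*(1/64) = B/64 + W/64)
(s(14, (-5 - 4)²) + 3235)/(-924 + v) = (((-5 - 4)²/64 + (1/64)*14) + 3235)/(-924 + 3798) = (((1/64)*(-9)² + 7/32) + 3235)/2874 = (((1/64)*81 + 7/32) + 3235)*(1/2874) = ((81/64 + 7/32) + 3235)*(1/2874) = (95/64 + 3235)*(1/2874) = (207135/64)*(1/2874) = 69045/61312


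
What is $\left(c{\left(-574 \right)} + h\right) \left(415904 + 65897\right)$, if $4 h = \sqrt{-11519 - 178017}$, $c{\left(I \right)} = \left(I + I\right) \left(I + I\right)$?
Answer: $634967465104 + 481801 i \sqrt{11846} \approx 6.3497 \cdot 10^{11} + 5.2439 \cdot 10^{7} i$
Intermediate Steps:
$c{\left(I \right)} = 4 I^{2}$ ($c{\left(I \right)} = 2 I 2 I = 4 I^{2}$)
$h = i \sqrt{11846}$ ($h = \frac{\sqrt{-11519 - 178017}}{4} = \frac{\sqrt{-189536}}{4} = \frac{4 i \sqrt{11846}}{4} = i \sqrt{11846} \approx 108.84 i$)
$\left(c{\left(-574 \right)} + h\right) \left(415904 + 65897\right) = \left(4 \left(-574\right)^{2} + i \sqrt{11846}\right) \left(415904 + 65897\right) = \left(4 \cdot 329476 + i \sqrt{11846}\right) 481801 = \left(1317904 + i \sqrt{11846}\right) 481801 = 634967465104 + 481801 i \sqrt{11846}$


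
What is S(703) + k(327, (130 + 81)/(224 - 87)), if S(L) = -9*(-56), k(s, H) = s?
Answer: 831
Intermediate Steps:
S(L) = 504
S(703) + k(327, (130 + 81)/(224 - 87)) = 504 + 327 = 831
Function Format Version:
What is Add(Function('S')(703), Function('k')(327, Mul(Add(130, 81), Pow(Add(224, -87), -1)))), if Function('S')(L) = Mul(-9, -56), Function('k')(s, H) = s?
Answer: 831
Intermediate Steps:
Function('S')(L) = 504
Add(Function('S')(703), Function('k')(327, Mul(Add(130, 81), Pow(Add(224, -87), -1)))) = Add(504, 327) = 831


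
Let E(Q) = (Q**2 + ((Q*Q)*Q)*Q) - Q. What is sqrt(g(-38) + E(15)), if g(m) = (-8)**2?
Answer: sqrt(50899) ≈ 225.61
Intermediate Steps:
g(m) = 64
E(Q) = Q**2 + Q**4 - Q (E(Q) = (Q**2 + (Q**2*Q)*Q) - Q = (Q**2 + Q**3*Q) - Q = (Q**2 + Q**4) - Q = Q**2 + Q**4 - Q)
sqrt(g(-38) + E(15)) = sqrt(64 + 15*(-1 + 15 + 15**3)) = sqrt(64 + 15*(-1 + 15 + 3375)) = sqrt(64 + 15*3389) = sqrt(64 + 50835) = sqrt(50899)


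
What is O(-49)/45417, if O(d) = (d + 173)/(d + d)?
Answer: -62/2225433 ≈ -2.7860e-5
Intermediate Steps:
O(d) = (173 + d)/(2*d) (O(d) = (173 + d)/((2*d)) = (173 + d)*(1/(2*d)) = (173 + d)/(2*d))
O(-49)/45417 = ((½)*(173 - 49)/(-49))/45417 = ((½)*(-1/49)*124)*(1/45417) = -62/49*1/45417 = -62/2225433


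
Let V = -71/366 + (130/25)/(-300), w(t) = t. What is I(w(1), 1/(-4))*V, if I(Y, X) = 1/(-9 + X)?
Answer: 19336/846375 ≈ 0.022846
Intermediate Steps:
V = -4834/22875 (V = -71*1/366 + (130*(1/25))*(-1/300) = -71/366 + (26/5)*(-1/300) = -71/366 - 13/750 = -4834/22875 ≈ -0.21132)
I(w(1), 1/(-4))*V = -4834/22875/(-9 + 1/(-4)) = -4834/22875/(-9 - 1/4) = -4834/22875/(-37/4) = -4/37*(-4834/22875) = 19336/846375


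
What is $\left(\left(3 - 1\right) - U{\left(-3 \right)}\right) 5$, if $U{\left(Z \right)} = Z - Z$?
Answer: $10$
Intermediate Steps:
$U{\left(Z \right)} = 0$
$\left(\left(3 - 1\right) - U{\left(-3 \right)}\right) 5 = \left(\left(3 - 1\right) - 0\right) 5 = \left(\left(3 - 1\right) + 0\right) 5 = \left(2 + 0\right) 5 = 2 \cdot 5 = 10$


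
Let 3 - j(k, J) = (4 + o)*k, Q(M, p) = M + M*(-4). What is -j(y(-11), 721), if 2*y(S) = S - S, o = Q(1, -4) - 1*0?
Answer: -3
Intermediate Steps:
Q(M, p) = -3*M (Q(M, p) = M - 4*M = -3*M)
o = -3 (o = -3*1 - 1*0 = -3 + 0 = -3)
y(S) = 0 (y(S) = (S - S)/2 = (½)*0 = 0)
j(k, J) = 3 - k (j(k, J) = 3 - (4 - 3)*k = 3 - k)
-j(y(-11), 721) = -(3 - 1*0) = -(3 + 0) = -1*3 = -3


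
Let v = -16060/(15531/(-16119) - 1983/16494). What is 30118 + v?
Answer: 1438643213722/32014699 ≈ 44937.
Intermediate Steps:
v = 474424509240/32014699 (v = -16060/(15531*(-1/16119) - 1983*1/16494) = -16060/(-5177/5373 - 661/5498) = -16060/(-32014699/29540754) = -16060*(-29540754/32014699) = 474424509240/32014699 ≈ 14819.)
30118 + v = 30118 + 474424509240/32014699 = 1438643213722/32014699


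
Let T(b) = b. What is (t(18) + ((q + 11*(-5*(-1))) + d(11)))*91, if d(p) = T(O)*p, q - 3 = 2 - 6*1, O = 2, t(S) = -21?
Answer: 5005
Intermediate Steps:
q = -1 (q = 3 + (2 - 6*1) = 3 + (2 - 6) = 3 - 4 = -1)
d(p) = 2*p
(t(18) + ((q + 11*(-5*(-1))) + d(11)))*91 = (-21 + ((-1 + 11*(-5*(-1))) + 2*11))*91 = (-21 + ((-1 + 11*5) + 22))*91 = (-21 + ((-1 + 55) + 22))*91 = (-21 + (54 + 22))*91 = (-21 + 76)*91 = 55*91 = 5005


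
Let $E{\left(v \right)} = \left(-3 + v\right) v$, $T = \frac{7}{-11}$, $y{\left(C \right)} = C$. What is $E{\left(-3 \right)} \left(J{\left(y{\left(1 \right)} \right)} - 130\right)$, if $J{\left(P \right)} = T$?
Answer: $- \frac{25866}{11} \approx -2351.5$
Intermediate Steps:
$T = - \frac{7}{11}$ ($T = 7 \left(- \frac{1}{11}\right) = - \frac{7}{11} \approx -0.63636$)
$E{\left(v \right)} = v \left(-3 + v\right)$
$J{\left(P \right)} = - \frac{7}{11}$
$E{\left(-3 \right)} \left(J{\left(y{\left(1 \right)} \right)} - 130\right) = - 3 \left(-3 - 3\right) \left(- \frac{7}{11} - 130\right) = \left(-3\right) \left(-6\right) \left(- \frac{1437}{11}\right) = 18 \left(- \frac{1437}{11}\right) = - \frac{25866}{11}$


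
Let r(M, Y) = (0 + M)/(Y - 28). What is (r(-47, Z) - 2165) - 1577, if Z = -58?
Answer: -321765/86 ≈ -3741.5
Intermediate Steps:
r(M, Y) = M/(-28 + Y)
(r(-47, Z) - 2165) - 1577 = (-47/(-28 - 58) - 2165) - 1577 = (-47/(-86) - 2165) - 1577 = (-47*(-1/86) - 2165) - 1577 = (47/86 - 2165) - 1577 = -186143/86 - 1577 = -321765/86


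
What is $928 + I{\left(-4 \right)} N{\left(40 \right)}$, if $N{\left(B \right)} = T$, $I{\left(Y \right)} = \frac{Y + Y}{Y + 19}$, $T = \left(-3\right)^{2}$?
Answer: $\frac{4616}{5} \approx 923.2$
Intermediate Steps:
$T = 9$
$I{\left(Y \right)} = \frac{2 Y}{19 + Y}$
$N{\left(B \right)} = 9$
$928 + I{\left(-4 \right)} N{\left(40 \right)} = 928 + 2 \left(-4\right) \frac{1}{19 - 4} \cdot 9 = 928 + 2 \left(-4\right) \frac{1}{15} \cdot 9 = 928 - \frac{24}{5} = \frac{4616}{5}$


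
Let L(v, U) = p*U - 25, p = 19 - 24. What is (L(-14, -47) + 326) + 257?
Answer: 793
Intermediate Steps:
p = -5
L(v, U) = -25 - 5*U (L(v, U) = -5*U - 25 = -25 - 5*U)
(L(-14, -47) + 326) + 257 = ((-25 - 5*(-47)) + 326) + 257 = ((-25 + 235) + 326) + 257 = (210 + 326) + 257 = 536 + 257 = 793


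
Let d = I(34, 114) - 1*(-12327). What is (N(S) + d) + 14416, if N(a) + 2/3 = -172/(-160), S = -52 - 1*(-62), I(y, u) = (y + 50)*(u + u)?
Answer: 5507449/120 ≈ 45895.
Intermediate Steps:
I(y, u) = 2*u*(50 + y) (I(y, u) = (50 + y)*(2*u) = 2*u*(50 + y))
S = 10 (S = -52 + 62 = 10)
d = 31479 (d = 2*114*(50 + 34) - 1*(-12327) = 2*114*84 + 12327 = 19152 + 12327 = 31479)
N(a) = 49/120 (N(a) = -2/3 - 172/(-160) = -2/3 - 172*(-1/160) = -2/3 + 43/40 = 49/120)
(N(S) + d) + 14416 = (49/120 + 31479) + 14416 = 3777529/120 + 14416 = 5507449/120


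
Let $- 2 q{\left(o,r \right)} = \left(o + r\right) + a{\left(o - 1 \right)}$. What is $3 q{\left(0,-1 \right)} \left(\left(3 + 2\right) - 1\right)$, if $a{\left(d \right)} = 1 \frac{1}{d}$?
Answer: $12$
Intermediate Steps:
$a{\left(d \right)} = \frac{1}{d}$
$q{\left(o,r \right)} = - \frac{o}{2} - \frac{r}{2} - \frac{1}{2 \left(-1 + o\right)}$ ($q{\left(o,r \right)} = - \frac{\left(o + r\right) + \frac{1}{o - 1}}{2} = - \frac{\left(o + r\right) + \frac{1}{-1 + o}}{2} = - \frac{o + r + \frac{1}{-1 + o}}{2} = - \frac{o}{2} - \frac{r}{2} - \frac{1}{2 \left(-1 + o\right)}$)
$3 q{\left(0,-1 \right)} \left(\left(3 + 2\right) - 1\right) = 3 \frac{-1 + \left(-1 + 0\right) \left(\left(-1\right) 0 - -1\right)}{2 \left(-1 + 0\right)} \left(\left(3 + 2\right) - 1\right) = 3 \frac{-1 - \left(0 + 1\right)}{2 \left(-1\right)} \left(5 - 1\right) = 3 \cdot \frac{1}{2} \left(-1\right) \left(-1 - 1\right) 4 = 3 \cdot \frac{1}{2} \left(-1\right) \left(-2\right) 4 = 3 \cdot 1 \cdot 4 = 3 \cdot 4 = 12$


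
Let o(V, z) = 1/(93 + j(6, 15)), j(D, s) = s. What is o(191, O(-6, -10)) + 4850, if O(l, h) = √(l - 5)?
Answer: 523801/108 ≈ 4850.0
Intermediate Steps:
O(l, h) = √(-5 + l)
o(V, z) = 1/108 (o(V, z) = 1/(93 + 15) = 1/108)
o(191, O(-6, -10)) + 4850 = 1/108 + 4850 = 523801/108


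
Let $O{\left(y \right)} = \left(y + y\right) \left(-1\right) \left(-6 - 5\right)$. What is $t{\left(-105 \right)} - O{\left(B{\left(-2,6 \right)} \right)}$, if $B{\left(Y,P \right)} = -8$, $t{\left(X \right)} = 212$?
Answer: $388$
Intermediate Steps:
$O{\left(y \right)} = 22 y$ ($O{\left(y \right)} = 2 y \left(-1\right) \left(-11\right) = - 2 y \left(-11\right) = 22 y$)
$t{\left(-105 \right)} - O{\left(B{\left(-2,6 \right)} \right)} = 212 - 22 \left(-8\right) = 212 - -176 = 212 + 176 = 388$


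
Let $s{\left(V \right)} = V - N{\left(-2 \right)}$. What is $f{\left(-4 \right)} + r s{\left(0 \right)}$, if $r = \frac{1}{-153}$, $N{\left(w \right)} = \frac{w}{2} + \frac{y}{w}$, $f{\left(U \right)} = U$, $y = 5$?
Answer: $- \frac{1231}{306} \approx -4.0229$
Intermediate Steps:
$N{\left(w \right)} = \frac{w}{2} + \frac{5}{w}$
$s{\left(V \right)} = \frac{7}{2} + V$ ($s{\left(V \right)} = V - \left(\frac{1}{2} \left(-2\right) + \frac{5}{-2}\right) = V - \left(-1 + 5 \left(- \frac{1}{2}\right)\right) = V - \left(-1 - \frac{5}{2}\right) = V - - \frac{7}{2} = V + \frac{7}{2} = \frac{7}{2} + V$)
$r = - \frac{1}{153} \approx -0.0065359$
$f{\left(-4 \right)} + r s{\left(0 \right)} = -4 - \frac{\frac{7}{2} + 0}{153} = -4 - \frac{7}{306} = - \frac{1231}{306}$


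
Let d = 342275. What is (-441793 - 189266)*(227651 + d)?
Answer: -359656931634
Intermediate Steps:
(-441793 - 189266)*(227651 + d) = (-441793 - 189266)*(227651 + 342275) = -631059*569926 = -359656931634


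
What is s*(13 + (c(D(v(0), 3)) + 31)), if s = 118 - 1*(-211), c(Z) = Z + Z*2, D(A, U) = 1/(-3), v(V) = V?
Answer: 14147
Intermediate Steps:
D(A, U) = -⅓
c(Z) = 3*Z (c(Z) = Z + 2*Z = 3*Z)
s = 329 (s = 118 + 211 = 329)
s*(13 + (c(D(v(0), 3)) + 31)) = 329*(13 + (3*(-⅓) + 31)) = 329*(13 + (-1 + 31)) = 329*(13 + 30) = 329*43 = 14147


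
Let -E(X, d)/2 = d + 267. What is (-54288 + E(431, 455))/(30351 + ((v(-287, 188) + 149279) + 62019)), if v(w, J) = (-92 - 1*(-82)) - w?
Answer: -27866/120963 ≈ -0.23037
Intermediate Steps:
v(w, J) = -10 - w (v(w, J) = (-92 + 82) - w = -10 - w)
E(X, d) = -534 - 2*d (E(X, d) = -2*(d + 267) = -2*(267 + d) = -534 - 2*d)
(-54288 + E(431, 455))/(30351 + ((v(-287, 188) + 149279) + 62019)) = (-54288 + (-534 - 2*455))/(30351 + (((-10 - 1*(-287)) + 149279) + 62019)) = (-54288 + (-534 - 910))/(30351 + (((-10 + 287) + 149279) + 62019)) = (-54288 - 1444)/(30351 + ((277 + 149279) + 62019)) = -55732/(30351 + (149556 + 62019)) = -55732/(30351 + 211575) = -55732/241926 = -55732*1/241926 = -27866/120963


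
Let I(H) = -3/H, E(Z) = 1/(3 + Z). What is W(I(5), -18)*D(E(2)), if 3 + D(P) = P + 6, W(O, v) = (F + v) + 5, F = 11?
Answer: -32/5 ≈ -6.4000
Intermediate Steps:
W(O, v) = 16 + v (W(O, v) = (11 + v) + 5 = 16 + v)
D(P) = 3 + P (D(P) = -3 + (P + 6) = -3 + (6 + P) = 3 + P)
W(I(5), -18)*D(E(2)) = (16 - 18)*(3 + 1/(3 + 2)) = -2*(3 + 1/5) = -2*(3 + ⅕) = -2*16/5 = -32/5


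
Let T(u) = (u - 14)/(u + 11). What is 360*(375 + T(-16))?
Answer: 137160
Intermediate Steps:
T(u) = (-14 + u)/(11 + u)
360*(375 + T(-16)) = 360*(375 + (-14 - 16)/(11 - 16)) = 360*(375 - 30/(-5)) = 360*(375 - ⅕*(-30)) = 360*(375 + 6) = 360*381 = 137160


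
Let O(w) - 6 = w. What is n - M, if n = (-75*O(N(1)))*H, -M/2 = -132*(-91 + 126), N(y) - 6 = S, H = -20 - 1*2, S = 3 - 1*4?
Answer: 8910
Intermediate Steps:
S = -1 (S = 3 - 4 = -1)
H = -22 (H = -20 - 2 = -22)
N(y) = 5 (N(y) = 6 - 1 = 5)
M = 9240 (M = -(-264)*(-91 + 126) = -(-264)*35 = -2*(-4620) = 9240)
O(w) = 6 + w
n = 18150 (n = -75*(6 + 5)*(-22) = -75*11*(-22) = -825*(-22) = 18150)
n - M = 18150 - 1*9240 = 18150 - 9240 = 8910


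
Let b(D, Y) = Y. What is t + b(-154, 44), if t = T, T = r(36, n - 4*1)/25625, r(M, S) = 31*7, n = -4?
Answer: 1127717/25625 ≈ 44.008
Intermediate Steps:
r(M, S) = 217
T = 217/25625 ≈ 0.0084683
t = 217/25625 ≈ 0.0084683
t + b(-154, 44) = 217/25625 + 44 = 1127717/25625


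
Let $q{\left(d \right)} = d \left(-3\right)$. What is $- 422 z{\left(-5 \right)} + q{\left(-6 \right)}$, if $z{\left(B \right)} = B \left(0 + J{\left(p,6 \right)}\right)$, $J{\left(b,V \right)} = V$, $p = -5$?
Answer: $12678$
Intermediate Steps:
$z{\left(B \right)} = 6 B$ ($z{\left(B \right)} = B \left(0 + 6\right) = B 6 = 6 B$)
$q{\left(d \right)} = - 3 d$
$- 422 z{\left(-5 \right)} + q{\left(-6 \right)} = - 422 \cdot 6 \left(-5\right) - -18 = \left(-422\right) \left(-30\right) + 18 = 12660 + 18 = 12678$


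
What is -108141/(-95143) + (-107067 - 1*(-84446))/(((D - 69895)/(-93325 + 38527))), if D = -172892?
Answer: -39303877838609/7699827847 ≈ -5104.5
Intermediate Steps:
-108141/(-95143) + (-107067 - 1*(-84446))/(((D - 69895)/(-93325 + 38527))) = -108141/(-95143) + (-107067 - 1*(-84446))/(((-172892 - 69895)/(-93325 + 38527))) = -108141*(-1/95143) + (-107067 + 84446)/((-242787/(-54798))) = 108141/95143 - 22621/((-242787*(-1/54798))) = 108141/95143 - 22621/80929/18266 = 108141/95143 - 22621*18266/80929 = 108141/95143 - 413195186/80929 = -39303877838609/7699827847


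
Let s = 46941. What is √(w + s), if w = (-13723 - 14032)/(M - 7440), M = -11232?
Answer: √1022887294869/4668 ≈ 216.66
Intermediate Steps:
w = 27755/18672 (w = (-13723 - 14032)/(-11232 - 7440) = -27755/(-18672) = -27755*(-1/18672) = 27755/18672 ≈ 1.4865)
√(w + s) = √(27755/18672 + 46941) = √(876510107/18672) = √1022887294869/4668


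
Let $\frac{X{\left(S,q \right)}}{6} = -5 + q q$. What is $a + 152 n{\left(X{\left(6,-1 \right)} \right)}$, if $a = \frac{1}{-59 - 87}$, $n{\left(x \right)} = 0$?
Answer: $- \frac{1}{146} \approx -0.0068493$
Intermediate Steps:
$X{\left(S,q \right)} = -30 + 6 q^{2}$ ($X{\left(S,q \right)} = 6 \left(-5 + q q\right) = 6 \left(-5 + q^{2}\right) = -30 + 6 q^{2}$)
$a = - \frac{1}{146}$ ($a = \frac{1}{-146} = - \frac{1}{146} \approx -0.0068493$)
$a + 152 n{\left(X{\left(6,-1 \right)} \right)} = - \frac{1}{146} + 152 \cdot 0 = - \frac{1}{146} + 0 = - \frac{1}{146}$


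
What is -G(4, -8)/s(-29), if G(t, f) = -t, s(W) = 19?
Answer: 4/19 ≈ 0.21053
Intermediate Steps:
-G(4, -8)/s(-29) = -(-1*4)/19 = -(-4)/19 = -1*(-4/19) = 4/19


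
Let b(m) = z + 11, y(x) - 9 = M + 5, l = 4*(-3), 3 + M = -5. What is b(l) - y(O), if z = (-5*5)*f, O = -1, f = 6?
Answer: -145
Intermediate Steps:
M = -8 (M = -3 - 5 = -8)
z = -150 (z = -5*5*6 = -25*6 = -150)
l = -12
y(x) = 6 (y(x) = 9 + (-8 + 5) = 9 - 3 = 6)
b(m) = -139 (b(m) = -150 + 11 = -139)
b(l) - y(O) = -139 - 1*6 = -139 - 6 = -145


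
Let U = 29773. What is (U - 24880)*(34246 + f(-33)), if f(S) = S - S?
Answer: 167565678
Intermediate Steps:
f(S) = 0
(U - 24880)*(34246 + f(-33)) = (29773 - 24880)*(34246 + 0) = 4893*34246 = 167565678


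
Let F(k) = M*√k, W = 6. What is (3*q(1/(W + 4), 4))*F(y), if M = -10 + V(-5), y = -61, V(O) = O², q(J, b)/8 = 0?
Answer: 0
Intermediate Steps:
q(J, b) = 0 (q(J, b) = 8*0 = 0)
M = 15 (M = -10 + (-5)² = -10 + 25 = 15)
F(k) = 15*√k
(3*q(1/(W + 4), 4))*F(y) = (3*0)*(15*√(-61)) = 0*(15*(I*√61)) = 0*(15*I*√61) = 0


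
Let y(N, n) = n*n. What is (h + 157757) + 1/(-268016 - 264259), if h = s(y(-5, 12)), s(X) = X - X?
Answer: 83970107174/532275 ≈ 1.5776e+5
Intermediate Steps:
y(N, n) = n**2
s(X) = 0
h = 0
(h + 157757) + 1/(-268016 - 264259) = (0 + 157757) + 1/(-268016 - 264259) = 157757 + 1/(-532275) = 157757 - 1/532275 = 83970107174/532275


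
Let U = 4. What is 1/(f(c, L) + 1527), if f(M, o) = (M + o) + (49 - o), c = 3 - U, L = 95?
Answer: 1/1575 ≈ 0.00063492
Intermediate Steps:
c = -1 (c = 3 - 1*4 = 3 - 4 = -1)
f(M, o) = 49 + M
1/(f(c, L) + 1527) = 1/((49 - 1) + 1527) = 1/(48 + 1527) = 1/1575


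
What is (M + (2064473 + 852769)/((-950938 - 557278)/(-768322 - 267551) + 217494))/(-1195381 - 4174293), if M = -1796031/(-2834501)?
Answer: -2242549531577868021/857277142591711477954543 ≈ -2.6159e-6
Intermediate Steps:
M = 1796031/2834501 (M = -1796031*(-1/2834501) = 1796031/2834501 ≈ 0.63363)
(M + (2064473 + 852769)/((-950938 - 557278)/(-768322 - 267551) + 217494))/(-1195381 - 4174293) = (1796031/2834501 + (2064473 + 852769)/((-950938 - 557278)/(-768322 - 267551) + 217494))/(-1195381 - 4174293) = (1796031/2834501 + 2917242/(-1508216/(-1035873) + 217494))/(-5369674) = (1796031/2834501 + 2917242/(-1508216*(-1/1035873) + 217494))*(-1/5369674) = (1796031/2834501 + 2917242/(1508216/1035873 + 217494))*(-1/5369674) = (1796031/2834501 + 2917242/(225297670478/1035873))*(-1/5369674) = (1796031/2834501 + 2917242*(1035873/225297670478))*(-1/5369674) = (1796031/2834501 + 1510946111133/112648835239)*(-1/5369674) = (4485099063155736042/319303236133780739)*(-1/5369674) = -2242549531577868021/857277142591711477954543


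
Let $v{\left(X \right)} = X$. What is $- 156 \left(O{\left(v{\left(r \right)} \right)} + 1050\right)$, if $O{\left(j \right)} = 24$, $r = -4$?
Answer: $-167544$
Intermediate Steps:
$- 156 \left(O{\left(v{\left(r \right)} \right)} + 1050\right) = - 156 \left(24 + 1050\right) = \left(-156\right) 1074 = -167544$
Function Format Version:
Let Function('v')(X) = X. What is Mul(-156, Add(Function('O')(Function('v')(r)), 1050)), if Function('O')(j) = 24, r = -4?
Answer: -167544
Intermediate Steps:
Mul(-156, Add(Function('O')(Function('v')(r)), 1050)) = Mul(-156, Add(24, 1050)) = Mul(-156, 1074) = -167544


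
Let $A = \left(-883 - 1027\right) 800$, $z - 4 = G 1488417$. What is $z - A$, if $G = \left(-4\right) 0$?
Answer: $1528004$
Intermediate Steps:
$G = 0$
$z = 4$ ($z = 4 + 0 \cdot 1488417 = 4 + 0 = 4$)
$A = -1528000$ ($A = \left(-1910\right) 800 = -1528000$)
$z - A = 4 - -1528000 = 4 + 1528000 = 1528004$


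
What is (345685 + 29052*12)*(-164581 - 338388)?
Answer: -349215903421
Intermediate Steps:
(345685 + 29052*12)*(-164581 - 338388) = (345685 + 348624)*(-502969) = 694309*(-502969) = -349215903421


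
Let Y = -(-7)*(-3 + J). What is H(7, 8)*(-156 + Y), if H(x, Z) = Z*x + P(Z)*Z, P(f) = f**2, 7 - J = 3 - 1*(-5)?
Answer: -104512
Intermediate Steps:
J = -1 (J = 7 - (3 - 1*(-5)) = 7 - (3 + 5) = 7 - 1*8 = 7 - 8 = -1)
Y = -28 (Y = -(-7)*(-3 - 1) = -(-7)*(-4) = -7*4 = -28)
H(x, Z) = Z**3 + Z*x (H(x, Z) = Z*x + Z**2*Z = Z*x + Z**3 = Z**3 + Z*x)
H(7, 8)*(-156 + Y) = (8*(7 + 8**2))*(-156 - 28) = (8*(7 + 64))*(-184) = (8*71)*(-184) = 568*(-184) = -104512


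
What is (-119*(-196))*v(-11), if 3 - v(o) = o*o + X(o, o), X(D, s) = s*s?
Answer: -5574436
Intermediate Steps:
X(D, s) = s²
v(o) = 3 - 2*o² (v(o) = 3 - (o*o + o²) = 3 - (o² + o²) = 3 - 2*o²)
(-119*(-196))*v(-11) = (-119*(-196))*(3 - 2*(-11)²) = 23324*(3 - 2*121) = 23324*(3 - 242) = 23324*(-239) = -5574436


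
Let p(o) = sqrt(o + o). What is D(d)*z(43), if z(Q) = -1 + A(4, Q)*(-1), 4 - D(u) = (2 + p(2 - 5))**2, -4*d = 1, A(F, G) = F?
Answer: -30 + 20*I*sqrt(6) ≈ -30.0 + 48.99*I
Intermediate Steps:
d = -1/4 (d = -1/4*1 = -1/4 ≈ -0.25000)
p(o) = sqrt(2)*sqrt(o) (p(o) = sqrt(2*o) = sqrt(2)*sqrt(o))
D(u) = 4 - (2 + I*sqrt(6))**2 (D(u) = 4 - (2 + sqrt(2)*sqrt(2 - 5))**2 = 4 - (2 + sqrt(2)*sqrt(-3))**2 = 4 - (2 + sqrt(2)*(I*sqrt(3)))**2 = 4 - (2 + I*sqrt(6))**2)
z(Q) = -5 (z(Q) = -1 + 4*(-1) = -1 - 4 = -5)
D(d)*z(43) = (6 - 4*I*sqrt(6))*(-5) = -30 + 20*I*sqrt(6)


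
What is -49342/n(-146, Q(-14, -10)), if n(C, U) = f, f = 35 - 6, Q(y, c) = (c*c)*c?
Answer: -49342/29 ≈ -1701.4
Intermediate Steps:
Q(y, c) = c³ (Q(y, c) = c²*c = c³)
f = 29
n(C, U) = 29
-49342/n(-146, Q(-14, -10)) = -49342/29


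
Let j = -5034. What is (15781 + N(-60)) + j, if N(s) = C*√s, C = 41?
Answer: 10747 + 82*I*√15 ≈ 10747.0 + 317.58*I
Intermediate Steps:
N(s) = 41*√s
(15781 + N(-60)) + j = (15781 + 41*√(-60)) - 5034 = (15781 + 41*(2*I*√15)) - 5034 = (15781 + 82*I*√15) - 5034 = 10747 + 82*I*√15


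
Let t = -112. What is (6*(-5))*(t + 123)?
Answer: -330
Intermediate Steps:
(6*(-5))*(t + 123) = (6*(-5))*(-112 + 123) = -30*11 = -330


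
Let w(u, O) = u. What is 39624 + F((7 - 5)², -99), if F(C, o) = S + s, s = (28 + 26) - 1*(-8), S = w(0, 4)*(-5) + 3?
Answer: 39689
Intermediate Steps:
S = 3 (S = 0*(-5) + 3 = 0 + 3 = 3)
s = 62 (s = 54 + 8 = 62)
F(C, o) = 65 (F(C, o) = 3 + 62 = 65)
39624 + F((7 - 5)², -99) = 39624 + 65 = 39689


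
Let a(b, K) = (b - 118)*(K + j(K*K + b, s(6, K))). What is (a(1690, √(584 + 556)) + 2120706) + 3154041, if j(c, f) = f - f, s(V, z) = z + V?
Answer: 5274747 + 3144*√285 ≈ 5.3278e+6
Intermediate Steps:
s(V, z) = V + z
j(c, f) = 0
a(b, K) = K*(-118 + b) (a(b, K) = (b - 118)*(K + 0) = (-118 + b)*K = K*(-118 + b))
(a(1690, √(584 + 556)) + 2120706) + 3154041 = (√(584 + 556)*(-118 + 1690) + 2120706) + 3154041 = (√1140*1572 + 2120706) + 3154041 = ((2*√285)*1572 + 2120706) + 3154041 = (3144*√285 + 2120706) + 3154041 = (2120706 + 3144*√285) + 3154041 = 5274747 + 3144*√285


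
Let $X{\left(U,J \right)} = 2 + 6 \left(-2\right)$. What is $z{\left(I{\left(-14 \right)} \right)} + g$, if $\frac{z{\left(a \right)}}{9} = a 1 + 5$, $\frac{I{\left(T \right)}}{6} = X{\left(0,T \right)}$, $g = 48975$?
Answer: $48480$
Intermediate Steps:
$X{\left(U,J \right)} = -10$ ($X{\left(U,J \right)} = 2 - 12 = -10$)
$I{\left(T \right)} = -60$ ($I{\left(T \right)} = 6 \left(-10\right) = -60$)
$z{\left(a \right)} = 45 + 9 a$ ($z{\left(a \right)} = 9 \left(a 1 + 5\right) = 9 \left(a + 5\right) = 9 \left(5 + a\right) = 45 + 9 a$)
$z{\left(I{\left(-14 \right)} \right)} + g = \left(45 + 9 \left(-60\right)\right) + 48975 = \left(45 - 540\right) + 48975 = -495 + 48975 = 48480$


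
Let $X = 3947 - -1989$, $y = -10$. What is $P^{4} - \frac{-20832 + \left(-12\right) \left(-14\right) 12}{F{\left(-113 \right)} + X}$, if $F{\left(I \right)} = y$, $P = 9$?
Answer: $\frac{19449651}{2963} \approx 6564.2$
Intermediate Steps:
$F{\left(I \right)} = -10$
$X = 5936$ ($X = 3947 + 1989 = 5936$)
$P^{4} - \frac{-20832 + \left(-12\right) \left(-14\right) 12}{F{\left(-113 \right)} + X} = 9^{4} - \frac{-20832 + \left(-12\right) \left(-14\right) 12}{-10 + 5936} = 6561 - \frac{-20832 + 168 \cdot 12}{5926} = 6561 - \left(-20832 + 2016\right) \frac{1}{5926} = 6561 - \left(-18816\right) \frac{1}{5926} = 6561 - - \frac{9408}{2963} = 6561 + \frac{9408}{2963} = \frac{19449651}{2963}$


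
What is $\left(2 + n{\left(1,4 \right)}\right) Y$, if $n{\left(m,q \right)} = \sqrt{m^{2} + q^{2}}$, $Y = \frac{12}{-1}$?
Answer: $-24 - 12 \sqrt{17} \approx -73.477$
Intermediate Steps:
$Y = -12$ ($Y = 12 \left(-1\right) = -12$)
$\left(2 + n{\left(1,4 \right)}\right) Y = \left(2 + \sqrt{1^{2} + 4^{2}}\right) \left(-12\right) = \left(2 + \sqrt{1 + 16}\right) \left(-12\right) = \left(2 + \sqrt{17}\right) \left(-12\right) = -24 - 12 \sqrt{17}$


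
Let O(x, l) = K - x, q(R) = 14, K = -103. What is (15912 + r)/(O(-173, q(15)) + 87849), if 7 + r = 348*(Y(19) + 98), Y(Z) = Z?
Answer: 56621/87919 ≈ 0.64401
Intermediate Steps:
O(x, l) = -103 - x
r = 40709 (r = -7 + 348*(19 + 98) = -7 + 348*117 = -7 + 40716 = 40709)
(15912 + r)/(O(-173, q(15)) + 87849) = (15912 + 40709)/((-103 - 1*(-173)) + 87849) = 56621/((-103 + 173) + 87849) = 56621/(70 + 87849) = 56621/87919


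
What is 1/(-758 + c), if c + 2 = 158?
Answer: -1/602 ≈ -0.0016611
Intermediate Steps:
c = 156 (c = -2 + 158 = 156)
1/(-758 + c) = 1/(-758 + 156) = 1/(-602) = -1/602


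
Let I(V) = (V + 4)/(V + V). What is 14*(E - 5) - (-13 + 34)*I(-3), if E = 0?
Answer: -133/2 ≈ -66.500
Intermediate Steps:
I(V) = (4 + V)/(2*V) (I(V) = (4 + V)/((2*V)) = (4 + V)*(1/(2*V)) = (4 + V)/(2*V))
14*(E - 5) - (-13 + 34)*I(-3) = 14*(0 - 5) - (-13 + 34)*(½)*(4 - 3)/(-3) = 14*(-5) - 21*(½)*(-⅓)*1 = -70 - 21*(-1)/6 = -70 - 1*(-7/2) = -70 + 7/2 = -133/2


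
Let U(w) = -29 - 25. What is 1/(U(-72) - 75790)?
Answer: -1/75844 ≈ -1.3185e-5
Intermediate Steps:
U(w) = -54
1/(U(-72) - 75790) = 1/(-54 - 75790) = 1/(-75844) = -1/75844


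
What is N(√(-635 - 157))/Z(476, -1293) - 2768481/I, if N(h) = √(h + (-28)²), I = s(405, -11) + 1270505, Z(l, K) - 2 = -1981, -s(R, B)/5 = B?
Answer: -922827/423520 - √(784 + 6*I*√22)/1979 ≈ -2.1931 - 0.0002539*I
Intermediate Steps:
s(R, B) = -5*B
Z(l, K) = -1979 (Z(l, K) = 2 - 1981 = -1979)
I = 1270560 (I = -5*(-11) + 1270505 = 55 + 1270505 = 1270560)
N(h) = √(784 + h) (N(h) = √(h + 784) = √(784 + h))
N(√(-635 - 157))/Z(476, -1293) - 2768481/I = √(784 + √(-635 - 157))/(-1979) - 2768481/1270560 = √(784 + √(-792))*(-1/1979) - 2768481*1/1270560 = √(784 + 6*I*√22)*(-1/1979) - 922827/423520 = -√(784 + 6*I*√22)/1979 - 922827/423520 = -922827/423520 - √(784 + 6*I*√22)/1979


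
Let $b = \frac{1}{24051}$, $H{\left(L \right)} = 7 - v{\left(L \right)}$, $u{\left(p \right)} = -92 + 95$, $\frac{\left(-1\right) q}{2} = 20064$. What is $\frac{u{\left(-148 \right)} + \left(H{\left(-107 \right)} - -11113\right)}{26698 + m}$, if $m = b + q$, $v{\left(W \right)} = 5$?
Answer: $- \frac{267399018}{323004929} \approx -0.82785$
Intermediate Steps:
$q = -40128$ ($q = \left(-2\right) 20064 = -40128$)
$u{\left(p \right)} = 3$
$H{\left(L \right)} = 2$ ($H{\left(L \right)} = 7 - 5 = 2$)
$b = \frac{1}{24051} \approx 4.1578 \cdot 10^{-5}$
$m = - \frac{965118527}{24051}$ ($m = \frac{1}{24051} - 40128 = - \frac{965118527}{24051} \approx -40128.0$)
$\frac{u{\left(-148 \right)} + \left(H{\left(-107 \right)} - -11113\right)}{26698 + m} = \frac{3 + \left(2 - -11113\right)}{26698 - \frac{965118527}{24051}} = \frac{3 + \left(2 + 11113\right)}{- \frac{323004929}{24051}} = \left(3 + 11115\right) \left(- \frac{24051}{323004929}\right) = 11118 \left(- \frac{24051}{323004929}\right) = - \frac{267399018}{323004929}$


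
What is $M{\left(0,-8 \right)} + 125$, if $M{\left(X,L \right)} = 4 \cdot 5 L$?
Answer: $-35$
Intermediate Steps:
$M{\left(X,L \right)} = 20 L$
$M{\left(0,-8 \right)} + 125 = 20 \left(-8\right) + 125 = -160 + 125 = -35$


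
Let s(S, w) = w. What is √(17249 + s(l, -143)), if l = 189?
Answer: √17106 ≈ 130.79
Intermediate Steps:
√(17249 + s(l, -143)) = √(17249 - 143) = √17106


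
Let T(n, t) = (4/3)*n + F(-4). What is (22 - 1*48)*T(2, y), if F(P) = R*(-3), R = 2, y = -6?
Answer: 260/3 ≈ 86.667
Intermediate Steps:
F(P) = -6 (F(P) = 2*(-3) = -6)
T(n, t) = -6 + 4*n/3 (T(n, t) = (4/3)*n - 6 = (4*(1/3))*n - 6 = 4*n/3 - 6 = -6 + 4*n/3)
(22 - 1*48)*T(2, y) = (22 - 1*48)*(-6 + (4/3)*2) = (22 - 48)*(-6 + 8/3) = -26*(-10/3) = 260/3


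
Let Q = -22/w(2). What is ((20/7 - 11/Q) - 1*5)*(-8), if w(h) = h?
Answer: 64/7 ≈ 9.1429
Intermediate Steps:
Q = -11 (Q = -22/2 = -22*½ = -11)
((20/7 - 11/Q) - 1*5)*(-8) = ((20/7 - 11/(-11)) - 1*5)*(-8) = ((20*(⅐) - 11*(-1/11)) - 5)*(-8) = ((20/7 + 1) - 5)*(-8) = (27/7 - 5)*(-8) = -8/7*(-8) = 64/7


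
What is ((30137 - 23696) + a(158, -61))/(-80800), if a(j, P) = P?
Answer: -319/4040 ≈ -0.078960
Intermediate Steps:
((30137 - 23696) + a(158, -61))/(-80800) = ((30137 - 23696) - 61)/(-80800) = (6441 - 61)*(-1/80800) = 6380*(-1/80800) = -319/4040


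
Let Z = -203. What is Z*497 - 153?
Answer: -101044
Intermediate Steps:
Z*497 - 153 = -203*497 - 153 = -100891 - 153 = -101044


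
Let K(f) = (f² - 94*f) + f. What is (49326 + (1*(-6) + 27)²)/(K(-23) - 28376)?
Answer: -49767/25708 ≈ -1.9359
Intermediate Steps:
K(f) = f² - 93*f
(49326 + (1*(-6) + 27)²)/(K(-23) - 28376) = (49326 + (1*(-6) + 27)²)/(-23*(-93 - 23) - 28376) = (49326 + (-6 + 27)²)/(-23*(-116) - 28376) = (49326 + 21²)/(2668 - 28376) = (49326 + 441)/(-25708) = 49767*(-1/25708) = -49767/25708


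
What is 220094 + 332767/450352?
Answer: 99120105855/450352 ≈ 2.2009e+5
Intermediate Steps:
220094 + 332767/450352 = 99120105855/450352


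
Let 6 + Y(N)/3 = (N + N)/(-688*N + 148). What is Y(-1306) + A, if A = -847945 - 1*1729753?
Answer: -579132877963/224669 ≈ -2.5777e+6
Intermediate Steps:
Y(N) = -18 + 6*N/(148 - 688*N) (Y(N) = -18 + 3*((N + N)/(-688*N + 148)) = -18 + 3*((2*N)/(148 - 688*N)) = -18 + 3*(2*N/(148 - 688*N)) = -18 + 6*N/(148 - 688*N))
A = -2577698 (A = -847945 - 1729753 = -2577698)
Y(-1306) + A = 3*(444 - 2065*(-1306))/(2*(-37 + 172*(-1306))) - 2577698 = 3*(444 + 2696890)/(2*(-37 - 224632)) - 2577698 = (3/2)*2697334/(-224669) - 2577698 = (3/2)*(-1/224669)*2697334 - 2577698 = -4046001/224669 - 2577698 = -579132877963/224669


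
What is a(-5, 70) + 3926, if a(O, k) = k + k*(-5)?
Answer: 3646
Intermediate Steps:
a(O, k) = -4*k (a(O, k) = k - 5*k = -4*k)
a(-5, 70) + 3926 = -4*70 + 3926 = -280 + 3926 = 3646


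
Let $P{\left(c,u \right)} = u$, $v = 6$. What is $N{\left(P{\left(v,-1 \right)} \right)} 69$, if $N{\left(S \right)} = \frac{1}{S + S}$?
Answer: $- \frac{69}{2} \approx -34.5$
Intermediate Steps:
$N{\left(S \right)} = \frac{1}{2 S}$
$N{\left(P{\left(v,-1 \right)} \right)} 69 = \frac{1}{2 \left(-1\right)} 69 = \frac{1}{2} \left(-1\right) 69 = \left(- \frac{1}{2}\right) 69 = - \frac{69}{2}$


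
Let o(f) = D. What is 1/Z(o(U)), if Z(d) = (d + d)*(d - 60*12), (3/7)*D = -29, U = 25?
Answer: 9/959378 ≈ 9.3811e-6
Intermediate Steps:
D = -203/3 (D = (7/3)*(-29) = -203/3 ≈ -67.667)
o(f) = -203/3
Z(d) = 2*d*(-720 + d) (Z(d) = (2*d)*(d - 720) = (2*d)*(-720 + d) = 2*d*(-720 + d))
1/Z(o(U)) = 1/(2*(-203/3)*(-720 - 203/3)) = 1/(2*(-203/3)*(-2363/3)) = 1/(959378/9) = 9/959378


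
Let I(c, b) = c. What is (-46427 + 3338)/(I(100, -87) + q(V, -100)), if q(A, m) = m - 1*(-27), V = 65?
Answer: -14363/9 ≈ -1595.9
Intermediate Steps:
q(A, m) = 27 + m (q(A, m) = m + 27 = 27 + m)
(-46427 + 3338)/(I(100, -87) + q(V, -100)) = (-46427 + 3338)/(100 + (27 - 100)) = -43089/(100 - 73) = -43089/27 = -43089*1/27 = -14363/9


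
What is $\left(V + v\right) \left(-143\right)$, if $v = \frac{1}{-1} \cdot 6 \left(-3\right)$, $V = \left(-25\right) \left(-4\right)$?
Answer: $-16874$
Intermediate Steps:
$V = 100$
$v = 18$ ($v = \left(-1\right) 6 \left(-3\right) = \left(-6\right) \left(-3\right) = 18$)
$\left(V + v\right) \left(-143\right) = \left(100 + 18\right) \left(-143\right) = 118 \left(-143\right) = -16874$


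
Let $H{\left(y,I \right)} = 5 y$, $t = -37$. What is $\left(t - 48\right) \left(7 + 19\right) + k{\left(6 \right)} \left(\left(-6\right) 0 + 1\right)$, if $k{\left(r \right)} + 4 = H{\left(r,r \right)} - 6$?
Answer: $-2190$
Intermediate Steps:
$k{\left(r \right)} = -10 + 5 r$ ($k{\left(r \right)} = -4 + \left(5 r - 6\right) = -4 + \left(-6 + 5 r\right) = -10 + 5 r$)
$\left(t - 48\right) \left(7 + 19\right) + k{\left(6 \right)} \left(\left(-6\right) 0 + 1\right) = \left(-37 - 48\right) \left(7 + 19\right) + \left(-10 + 5 \cdot 6\right) \left(\left(-6\right) 0 + 1\right) = \left(-85\right) 26 + \left(-10 + 30\right) \left(0 + 1\right) = -2210 + 20 \cdot 1 = -2210 + 20 = -2190$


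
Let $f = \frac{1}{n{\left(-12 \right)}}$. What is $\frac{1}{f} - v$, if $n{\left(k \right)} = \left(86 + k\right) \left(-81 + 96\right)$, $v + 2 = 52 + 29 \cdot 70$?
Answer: $-970$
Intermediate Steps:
$v = 2080$ ($v = -2 + \left(52 + 29 \cdot 70\right) = -2 + \left(52 + 2030\right) = -2 + 2082 = 2080$)
$n{\left(k \right)} = 1290 + 15 k$ ($n{\left(k \right)} = \left(86 + k\right) 15 = 1290 + 15 k$)
$f = \frac{1}{1110}$ ($f = \frac{1}{1290 + 15 \left(-12\right)} = \frac{1}{1290 - 180} = \frac{1}{1110} \approx 0.0009009$)
$\frac{1}{f} - v = \frac{1}{\frac{1}{1110}} - 2080 = 1110 - 2080 = -970$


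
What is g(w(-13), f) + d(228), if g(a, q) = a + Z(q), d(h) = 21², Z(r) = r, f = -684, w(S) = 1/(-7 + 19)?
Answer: -2915/12 ≈ -242.92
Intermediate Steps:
w(S) = 1/12
d(h) = 441
g(a, q) = a + q
g(w(-13), f) + d(228) = (1/12 - 684) + 441 = -8207/12 + 441 = -2915/12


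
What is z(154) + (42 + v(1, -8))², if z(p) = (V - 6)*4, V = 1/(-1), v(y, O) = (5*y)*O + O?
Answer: 8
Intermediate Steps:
v(y, O) = O + 5*O*y (v(y, O) = 5*O*y + O = O + 5*O*y)
V = -1
z(p) = -28 (z(p) = (-1 - 6)*4 = -7*4 = -28)
z(154) + (42 + v(1, -8))² = -28 + (42 - 8*(1 + 5*1))² = -28 + (42 - 8*(1 + 5))² = -28 + (42 - 8*6)² = -28 + (42 - 48)² = -28 + (-6)² = -28 + 36 = 8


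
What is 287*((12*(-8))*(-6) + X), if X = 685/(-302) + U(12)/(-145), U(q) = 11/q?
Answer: 43262560523/262740 ≈ 1.6466e+5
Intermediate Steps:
X = -597611/262740 (X = 685/(-302) + (11/12)/(-145) = 685*(-1/302) + (11*(1/12))*(-1/145) = -685/302 + (11/12)*(-1/145) = -685/302 - 11/1740 = -597611/262740 ≈ -2.2745)
287*((12*(-8))*(-6) + X) = 287*((12*(-8))*(-6) - 597611/262740) = 287*(-96*(-6) - 597611/262740) = 287*(576 - 597611/262740) = 287*(150740629/262740) = 43262560523/262740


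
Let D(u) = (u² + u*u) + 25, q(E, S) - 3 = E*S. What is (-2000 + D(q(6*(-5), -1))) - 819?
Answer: -616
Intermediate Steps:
q(E, S) = 3 + E*S
D(u) = 25 + 2*u² (D(u) = (u² + u²) + 25 = 2*u² + 25 = 25 + 2*u²)
(-2000 + D(q(6*(-5), -1))) - 819 = (-2000 + (25 + 2*(3 + (6*(-5))*(-1))²)) - 819 = (-2000 + (25 + 2*(3 - 30*(-1))²)) - 819 = (-2000 + (25 + 2*(3 + 30)²)) - 819 = (-2000 + (25 + 2*33²)) - 819 = (-2000 + (25 + 2*1089)) - 819 = (-2000 + (25 + 2178)) - 819 = (-2000 + 2203) - 819 = 203 - 819 = -616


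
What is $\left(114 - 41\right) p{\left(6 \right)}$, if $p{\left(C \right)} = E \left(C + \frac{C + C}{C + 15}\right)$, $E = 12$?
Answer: $\frac{40296}{7} \approx 5756.6$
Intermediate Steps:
$p{\left(C \right)} = 12 C + \frac{24 C}{15 + C}$ ($p{\left(C \right)} = 12 \left(C + \frac{C + C}{C + 15}\right) = 12 \left(C + \frac{2 C}{15 + C}\right) = 12 C + \frac{24 C}{15 + C}$)
$\left(114 - 41\right) p{\left(6 \right)} = \left(114 - 41\right) 12 \cdot 6 \frac{1}{15 + 6} \left(17 + 6\right) = 73 \cdot 12 \cdot 6 \cdot \frac{1}{21} \cdot 23 = 73 \cdot \frac{552}{7} = \frac{40296}{7}$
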